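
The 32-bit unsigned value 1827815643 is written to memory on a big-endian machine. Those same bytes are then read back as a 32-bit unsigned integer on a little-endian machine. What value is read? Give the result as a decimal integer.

3678466668

1827815643 in 32-bit hexadecimal is 0x6CF240DB.
Stored big-endian, the bytes at ascending addresses are 6C F2 40 DB.
Read back as little-endian, the first byte is least significant, giving 0xDB40F26C.
0xDB40F26C = 3678466668.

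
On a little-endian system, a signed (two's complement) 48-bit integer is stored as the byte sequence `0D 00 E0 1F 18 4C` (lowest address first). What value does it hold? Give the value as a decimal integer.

Little-endian stores the least-significant byte at the lowest address.
Reassemble most-significant byte first: 4C 18 1F E0 00 0D → 0x4C181FE0000D.
0x4C181FE0000D = 83666497699853.

83666497699853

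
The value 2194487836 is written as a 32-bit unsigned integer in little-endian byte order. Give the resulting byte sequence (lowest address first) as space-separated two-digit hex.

2194487836 in hexadecimal, padded to 32 bits, is 0x82CD3A1C.
Split into bytes (most-significant first): 82 CD 3A 1C.
Little-endian stores the least-significant byte at the lowest address.
So at ascending addresses the bytes are 1C 3A CD 82.

1C 3A CD 82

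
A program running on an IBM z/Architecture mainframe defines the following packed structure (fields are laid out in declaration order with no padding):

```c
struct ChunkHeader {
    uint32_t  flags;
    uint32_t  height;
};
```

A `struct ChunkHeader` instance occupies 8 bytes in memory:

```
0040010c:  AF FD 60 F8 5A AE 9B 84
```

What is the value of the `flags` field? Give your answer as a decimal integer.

`flags` is the first field, at byte offset 0, occupying 4 bytes.
Bytes at offsets 0..3: AF FD 60 F8.
In big-endian order the high byte comes first in memory.
The bytes are already most-significant first: 0xAFFD60F8.
0xAFFD60F8 = 2952618232.

2952618232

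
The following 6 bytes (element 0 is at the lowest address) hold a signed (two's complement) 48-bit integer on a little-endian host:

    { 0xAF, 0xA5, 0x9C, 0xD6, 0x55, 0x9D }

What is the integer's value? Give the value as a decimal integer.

-108482978339409

In little-endian order the low byte comes first in memory.
Reassemble most-significant byte first: 9D 55 D6 9C A5 AF → 0x9D55D69CA5AF.
Top bit is set, so as a signed 48-bit value this is 0x9D55D69CA5AF − 2^48 = -108482978339409.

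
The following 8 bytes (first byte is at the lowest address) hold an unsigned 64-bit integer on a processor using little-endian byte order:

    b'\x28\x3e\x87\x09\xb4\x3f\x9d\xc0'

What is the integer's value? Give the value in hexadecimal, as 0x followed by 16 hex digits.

0xC09D3FB409873E28

Little-endian: lowest address holds the least-significant byte.
Reassemble most-significant byte first: C0 9D 3F B4 09 87 3E 28 → 0xC09D3FB409873E28.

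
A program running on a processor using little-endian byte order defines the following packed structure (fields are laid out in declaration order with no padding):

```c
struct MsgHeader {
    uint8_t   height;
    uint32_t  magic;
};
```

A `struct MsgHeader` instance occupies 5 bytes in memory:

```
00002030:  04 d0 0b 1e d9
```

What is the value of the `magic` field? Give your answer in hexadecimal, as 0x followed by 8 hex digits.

`magic` follows `height` (1 byte), so it starts at byte offset 1 and occupies 4 bytes.
Bytes at offsets 1..4: D0 0B 1E D9.
Little-endian stores the least-significant byte at the lowest address.
Reassemble most-significant byte first: D9 1E 0B D0 → 0xD91E0BD0.

0xD91E0BD0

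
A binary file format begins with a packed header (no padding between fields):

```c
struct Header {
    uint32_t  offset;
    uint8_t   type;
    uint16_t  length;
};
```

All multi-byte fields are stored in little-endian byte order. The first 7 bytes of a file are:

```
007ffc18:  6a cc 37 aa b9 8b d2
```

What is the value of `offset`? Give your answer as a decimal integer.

2855783530

`offset` is the first field, at byte offset 0, occupying 4 bytes.
Bytes at offsets 0..3: 6A CC 37 AA.
Little-endian: lowest address holds the least-significant byte.
Reassemble most-significant byte first: AA 37 CC 6A → 0xAA37CC6A.
0xAA37CC6A = 2855783530.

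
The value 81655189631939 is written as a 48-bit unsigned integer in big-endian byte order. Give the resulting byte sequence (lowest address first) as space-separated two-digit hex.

81655189631939 in hexadecimal, padded to 48 bits, is 0x4A43D49273C3.
Split into bytes (most-significant first): 4A 43 D4 92 73 C3.
Big-endian stores the most-significant byte at the lowest address.
So the memory order matches the most-significant-first order: 4A 43 D4 92 73 C3.

4A 43 D4 92 73 C3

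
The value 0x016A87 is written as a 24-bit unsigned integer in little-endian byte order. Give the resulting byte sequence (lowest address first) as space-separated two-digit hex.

87 6A 01

Split into bytes (most-significant first): 01 6A 87.
Little-endian: lowest address holds the least-significant byte.
So at ascending addresses the bytes are 87 6A 01.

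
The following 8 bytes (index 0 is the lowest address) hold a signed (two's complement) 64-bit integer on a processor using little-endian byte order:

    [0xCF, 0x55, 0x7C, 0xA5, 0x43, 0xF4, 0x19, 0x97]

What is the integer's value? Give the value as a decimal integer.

-7558741928188291633

In little-endian order the low byte comes first in memory.
Reassemble most-significant byte first: 97 19 F4 43 A5 7C 55 CF → 0x9719F443A57C55CF.
Top bit is set, so as a signed 64-bit value this is 0x9719F443A57C55CF − 2^64 = -7558741928188291633.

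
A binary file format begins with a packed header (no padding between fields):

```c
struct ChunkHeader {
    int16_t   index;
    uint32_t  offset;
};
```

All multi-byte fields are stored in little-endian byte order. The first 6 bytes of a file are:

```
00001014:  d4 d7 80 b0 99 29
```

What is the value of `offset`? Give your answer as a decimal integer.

`offset` follows `index` (2 bytes), so it starts at byte offset 2 and occupies 4 bytes.
Bytes at offsets 2..5: 80 B0 99 29.
Little-endian: lowest address holds the least-significant byte.
Reassemble most-significant byte first: 29 99 B0 80 → 0x2999B080.
0x2999B080 = 697938048.

697938048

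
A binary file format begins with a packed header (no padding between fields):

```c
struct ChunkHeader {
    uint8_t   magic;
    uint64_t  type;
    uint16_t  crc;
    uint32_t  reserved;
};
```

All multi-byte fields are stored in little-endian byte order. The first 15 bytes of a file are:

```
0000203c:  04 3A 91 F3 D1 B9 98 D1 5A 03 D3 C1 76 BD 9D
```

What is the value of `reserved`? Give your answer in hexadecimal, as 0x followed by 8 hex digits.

`reserved` follows `magic` (1 B), `type` (8 B), `crc` (2 B), so it starts at offset 1 + 8 + 2 = 11 and occupies 4 bytes.
Bytes at offsets 11..14: C1 76 BD 9D.
In little-endian order the low byte comes first in memory.
Reassemble most-significant byte first: 9D BD 76 C1 → 0x9DBD76C1.

0x9DBD76C1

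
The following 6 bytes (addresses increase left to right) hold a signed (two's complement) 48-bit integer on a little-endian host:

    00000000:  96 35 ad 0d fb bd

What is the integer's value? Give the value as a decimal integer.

In little-endian order the low byte comes first in memory.
Reassemble most-significant byte first: BD FB 0D AD 35 96 → 0xBDFB0DAD3596.
Top bit is set, so as a signed 48-bit value this is 0xBDFB0DAD3596 − 2^48 = -72589012814442.

-72589012814442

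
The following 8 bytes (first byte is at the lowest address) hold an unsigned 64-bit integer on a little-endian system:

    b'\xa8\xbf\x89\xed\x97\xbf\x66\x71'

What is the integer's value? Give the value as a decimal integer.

Little-endian stores the least-significant byte at the lowest address.
Reassemble most-significant byte first: 71 66 BF 97 ED 89 BF A8 → 0x7166BF97ED89BFA8.
0x7166BF97ED89BFA8 = 8171429233156538280.

8171429233156538280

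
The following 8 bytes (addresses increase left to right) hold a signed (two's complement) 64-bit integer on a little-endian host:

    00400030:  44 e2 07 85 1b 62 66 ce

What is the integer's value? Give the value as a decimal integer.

Little-endian stores the least-significant byte at the lowest address.
Reassemble most-significant byte first: CE 66 62 1B 85 07 E2 44 → 0xCE66621B8507E244.
Top bit is set, so as a signed 64-bit value this is 0xCE66621B8507E244 − 2^64 = -3574061383936384444.

-3574061383936384444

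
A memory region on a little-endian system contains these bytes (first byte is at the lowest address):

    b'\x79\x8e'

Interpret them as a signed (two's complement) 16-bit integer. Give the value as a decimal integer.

Little-endian: lowest address holds the least-significant byte.
Reassemble most-significant byte first: 8E 79 → 0x8E79.
Top bit is set, so as a signed 16-bit value this is 0x8E79 − 2^16 = -29063.

-29063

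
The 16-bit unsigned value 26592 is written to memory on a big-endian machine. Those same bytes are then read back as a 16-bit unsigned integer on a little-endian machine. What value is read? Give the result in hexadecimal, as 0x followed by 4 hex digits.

26592 in 16-bit hexadecimal is 0x67E0.
Stored big-endian, the bytes at ascending addresses are 67 E0.
Read back as little-endian, the first byte is least significant, giving 0xE067.

0xE067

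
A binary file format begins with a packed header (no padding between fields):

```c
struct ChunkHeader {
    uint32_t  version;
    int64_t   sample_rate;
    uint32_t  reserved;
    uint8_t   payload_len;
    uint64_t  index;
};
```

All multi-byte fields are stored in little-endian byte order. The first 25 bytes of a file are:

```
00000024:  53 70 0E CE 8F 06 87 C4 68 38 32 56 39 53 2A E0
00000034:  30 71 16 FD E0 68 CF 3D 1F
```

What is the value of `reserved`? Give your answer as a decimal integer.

3760870201

`reserved` follows `version` (4 B), `sample_rate` (8 B), so it starts at offset 4 + 8 = 12 and occupies 4 bytes.
Bytes at offsets 12..15: 39 53 2A E0.
Little-endian stores the least-significant byte at the lowest address.
Reassemble most-significant byte first: E0 2A 53 39 → 0xE02A5339.
0xE02A5339 = 3760870201.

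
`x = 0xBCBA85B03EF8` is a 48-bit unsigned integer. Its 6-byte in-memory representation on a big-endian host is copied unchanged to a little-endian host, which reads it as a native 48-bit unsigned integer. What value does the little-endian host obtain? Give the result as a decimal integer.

Stored big-endian, the bytes at ascending addresses are BC BA 85 B0 3E F8.
Read back as little-endian, the first byte is least significant, giving 0xF83EB085BABC.
0xF83EB085BABC = 272948133214908.

272948133214908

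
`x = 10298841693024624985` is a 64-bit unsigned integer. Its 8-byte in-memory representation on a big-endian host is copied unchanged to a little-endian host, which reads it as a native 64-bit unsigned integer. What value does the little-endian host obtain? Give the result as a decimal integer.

6422616058990292110

10298841693024624985 in 64-bit hexadecimal is 0x8EECD5F446B72159.
Stored big-endian, the bytes at ascending addresses are 8E EC D5 F4 46 B7 21 59.
Read back as little-endian, the first byte is least significant, giving 0x5921B746F4D5EC8E.
0x5921B746F4D5EC8E = 6422616058990292110.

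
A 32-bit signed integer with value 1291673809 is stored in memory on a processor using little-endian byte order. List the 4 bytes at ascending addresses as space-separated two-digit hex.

D1 60 FD 4C

1291673809 in hexadecimal, padded to 32 bits, is 0x4CFD60D1.
Split into bytes (most-significant first): 4C FD 60 D1.
In little-endian order the low byte comes first in memory.
So at ascending addresses the bytes are D1 60 FD 4C.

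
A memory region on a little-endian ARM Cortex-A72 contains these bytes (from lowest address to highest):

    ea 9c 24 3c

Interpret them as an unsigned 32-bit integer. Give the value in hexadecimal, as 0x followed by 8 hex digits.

Little-endian stores the least-significant byte at the lowest address.
Reassemble most-significant byte first: 3C 24 9C EA → 0x3C249CEA.

0x3C249CEA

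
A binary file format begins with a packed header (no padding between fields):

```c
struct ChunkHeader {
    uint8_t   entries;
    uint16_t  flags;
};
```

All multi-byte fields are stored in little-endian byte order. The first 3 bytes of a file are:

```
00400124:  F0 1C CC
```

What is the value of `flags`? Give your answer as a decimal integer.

52252

`flags` follows `entries` (1 byte), so it starts at byte offset 1 and occupies 2 bytes.
Bytes at offsets 1..2: 1C CC.
Little-endian stores the least-significant byte at the lowest address.
Reassemble most-significant byte first: CC 1C → 0xCC1C.
0xCC1C = 52252.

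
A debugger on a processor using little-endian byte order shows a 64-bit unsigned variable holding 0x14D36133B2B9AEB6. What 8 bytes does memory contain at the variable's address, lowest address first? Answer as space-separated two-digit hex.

B6 AE B9 B2 33 61 D3 14

Split into bytes (most-significant first): 14 D3 61 33 B2 B9 AE B6.
In little-endian order the low byte comes first in memory.
So at ascending addresses the bytes are B6 AE B9 B2 33 61 D3 14.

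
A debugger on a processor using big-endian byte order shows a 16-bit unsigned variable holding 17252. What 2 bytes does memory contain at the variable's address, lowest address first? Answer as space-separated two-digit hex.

17252 in hexadecimal, padded to 16 bits, is 0x4364.
Split into bytes (most-significant first): 43 64.
In big-endian order the high byte comes first in memory.
So the memory order matches the most-significant-first order: 43 64.

43 64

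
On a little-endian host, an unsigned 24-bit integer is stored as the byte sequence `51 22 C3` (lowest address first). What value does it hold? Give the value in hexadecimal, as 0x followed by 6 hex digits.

0xC32251

In little-endian order the low byte comes first in memory.
Reassemble most-significant byte first: C3 22 51 → 0xC32251.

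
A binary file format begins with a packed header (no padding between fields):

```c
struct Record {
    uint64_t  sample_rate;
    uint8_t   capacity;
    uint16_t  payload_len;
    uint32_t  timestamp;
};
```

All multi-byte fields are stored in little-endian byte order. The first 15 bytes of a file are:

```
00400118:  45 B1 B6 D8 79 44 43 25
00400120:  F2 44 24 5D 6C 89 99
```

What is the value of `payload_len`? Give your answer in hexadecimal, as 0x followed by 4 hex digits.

`payload_len` follows `sample_rate` (8 B), `capacity` (1 B), so it starts at offset 8 + 1 = 9 and occupies 2 bytes.
Bytes at offsets 9..10: 44 24.
Little-endian stores the least-significant byte at the lowest address.
Reassemble most-significant byte first: 24 44 → 0x2444.

0x2444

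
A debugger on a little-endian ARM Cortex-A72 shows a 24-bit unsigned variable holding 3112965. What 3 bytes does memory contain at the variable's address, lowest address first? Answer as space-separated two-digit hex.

3112965 in hexadecimal, padded to 24 bits, is 0x2F8005.
Split into bytes (most-significant first): 2F 80 05.
In little-endian order the low byte comes first in memory.
So at ascending addresses the bytes are 05 80 2F.

05 80 2F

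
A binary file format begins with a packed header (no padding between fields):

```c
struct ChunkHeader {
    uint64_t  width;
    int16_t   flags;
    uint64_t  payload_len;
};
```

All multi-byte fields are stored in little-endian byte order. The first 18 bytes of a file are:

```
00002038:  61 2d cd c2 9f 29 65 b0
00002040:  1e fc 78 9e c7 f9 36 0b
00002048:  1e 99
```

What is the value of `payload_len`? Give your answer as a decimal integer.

11033268467851042424

`payload_len` follows `width` (8 B), `flags` (2 B), so it starts at offset 8 + 2 = 10 and occupies 8 bytes.
Bytes at offsets 10..17: 78 9E C7 F9 36 0B 1E 99.
In little-endian order the low byte comes first in memory.
Reassemble most-significant byte first: 99 1E 0B 36 F9 C7 9E 78 → 0x991E0B36F9C79E78.
0x991E0B36F9C79E78 = 11033268467851042424.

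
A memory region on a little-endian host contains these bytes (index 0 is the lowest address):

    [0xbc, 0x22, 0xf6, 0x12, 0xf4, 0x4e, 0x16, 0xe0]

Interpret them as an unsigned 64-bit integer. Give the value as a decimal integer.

16147180324180599484

Little-endian stores the least-significant byte at the lowest address.
Reassemble most-significant byte first: E0 16 4E F4 12 F6 22 BC → 0xE0164EF412F622BC.
0xE0164EF412F622BC = 16147180324180599484.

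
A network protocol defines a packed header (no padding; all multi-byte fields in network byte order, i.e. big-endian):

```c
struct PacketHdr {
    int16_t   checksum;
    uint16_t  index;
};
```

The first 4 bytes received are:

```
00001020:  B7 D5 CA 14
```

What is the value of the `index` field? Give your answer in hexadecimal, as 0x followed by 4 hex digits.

`index` follows `checksum` (2 bytes), so it starts at byte offset 2 and occupies 2 bytes.
Bytes at offsets 2..3: CA 14.
Big-endian: lowest address holds the most-significant byte.
The bytes are already most-significant first: 0xCA14.

0xCA14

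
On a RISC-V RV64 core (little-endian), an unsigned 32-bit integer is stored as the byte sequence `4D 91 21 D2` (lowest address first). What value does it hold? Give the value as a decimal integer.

Little-endian stores the least-significant byte at the lowest address.
Reassemble most-significant byte first: D2 21 91 4D → 0xD221914D.
0xD221914D = 3525415245.

3525415245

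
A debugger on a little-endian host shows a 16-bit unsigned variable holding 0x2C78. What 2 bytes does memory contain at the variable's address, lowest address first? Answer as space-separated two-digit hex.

Split into bytes (most-significant first): 2C 78.
In little-endian order the low byte comes first in memory.
So at ascending addresses the bytes are 78 2C.

78 2C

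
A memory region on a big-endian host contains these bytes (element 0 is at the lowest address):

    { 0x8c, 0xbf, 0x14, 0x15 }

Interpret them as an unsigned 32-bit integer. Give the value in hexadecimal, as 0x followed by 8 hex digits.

0x8CBF1415

Big-endian stores the most-significant byte at the lowest address.
The bytes are already most-significant first: 0x8CBF1415.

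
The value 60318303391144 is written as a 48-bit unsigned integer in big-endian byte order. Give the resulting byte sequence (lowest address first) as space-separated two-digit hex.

36 DB F3 0C 0D A8

60318303391144 in hexadecimal, padded to 48 bits, is 0x36DBF30C0DA8.
Split into bytes (most-significant first): 36 DB F3 0C 0D A8.
Big-endian: lowest address holds the most-significant byte.
So the memory order matches the most-significant-first order: 36 DB F3 0C 0D A8.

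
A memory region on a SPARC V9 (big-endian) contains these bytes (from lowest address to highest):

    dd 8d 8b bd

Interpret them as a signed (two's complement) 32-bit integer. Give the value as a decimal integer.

-577926211

In big-endian order the high byte comes first in memory.
The bytes are already most-significant first: 0xDD8D8BBD.
Top bit is set, so as a signed 32-bit value this is 0xDD8D8BBD − 2^32 = -577926211.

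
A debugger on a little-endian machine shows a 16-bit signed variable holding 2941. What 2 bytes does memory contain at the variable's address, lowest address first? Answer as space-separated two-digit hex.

7D 0B

2941 in hexadecimal, padded to 16 bits, is 0x0B7D.
Split into bytes (most-significant first): 0B 7D.
Little-endian stores the least-significant byte at the lowest address.
So at ascending addresses the bytes are 7D 0B.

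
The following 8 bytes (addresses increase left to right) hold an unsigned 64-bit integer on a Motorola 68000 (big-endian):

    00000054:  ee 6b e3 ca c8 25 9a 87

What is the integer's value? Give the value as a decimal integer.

17180075663615695495

Big-endian stores the most-significant byte at the lowest address.
The bytes are already most-significant first: 0xEE6BE3CAC8259A87.
0xEE6BE3CAC8259A87 = 17180075663615695495.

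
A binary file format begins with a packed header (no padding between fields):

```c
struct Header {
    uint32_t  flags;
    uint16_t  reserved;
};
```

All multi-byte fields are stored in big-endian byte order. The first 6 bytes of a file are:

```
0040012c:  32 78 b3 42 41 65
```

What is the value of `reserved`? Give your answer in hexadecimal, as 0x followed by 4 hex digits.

0x4165

`reserved` follows `flags` (4 bytes), so it starts at byte offset 4 and occupies 2 bytes.
Bytes at offsets 4..5: 41 65.
Big-endian stores the most-significant byte at the lowest address.
The bytes are already most-significant first: 0x4165.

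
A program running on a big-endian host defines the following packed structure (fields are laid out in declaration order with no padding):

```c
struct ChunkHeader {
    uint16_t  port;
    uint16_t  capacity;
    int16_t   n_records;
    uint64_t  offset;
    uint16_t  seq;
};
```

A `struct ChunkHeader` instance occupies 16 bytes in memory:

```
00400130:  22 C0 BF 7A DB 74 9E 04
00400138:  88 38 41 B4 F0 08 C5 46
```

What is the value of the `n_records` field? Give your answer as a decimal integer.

`n_records` follows `port` (2 B), `capacity` (2 B), so it starts at offset 2 + 2 = 4 and occupies 2 bytes.
Bytes at offsets 4..5: DB 74.
In big-endian order the high byte comes first in memory.
The bytes are already most-significant first: 0xDB74.
Top bit is set, so as a signed 16-bit value this is 0xDB74 − 2^16 = -9356.

-9356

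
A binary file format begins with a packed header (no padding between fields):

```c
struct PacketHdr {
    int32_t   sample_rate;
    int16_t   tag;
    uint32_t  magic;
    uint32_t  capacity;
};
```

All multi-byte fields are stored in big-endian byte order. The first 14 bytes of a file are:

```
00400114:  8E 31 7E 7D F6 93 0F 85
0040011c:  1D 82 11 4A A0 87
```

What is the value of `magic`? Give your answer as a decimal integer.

`magic` follows `sample_rate` (4 B), `tag` (2 B), so it starts at offset 4 + 2 = 6 and occupies 4 bytes.
Bytes at offsets 6..9: 0F 85 1D 82.
In big-endian order the high byte comes first in memory.
The bytes are already most-significant first: 0x0F851D82.
0x0F851D82 = 260382082.

260382082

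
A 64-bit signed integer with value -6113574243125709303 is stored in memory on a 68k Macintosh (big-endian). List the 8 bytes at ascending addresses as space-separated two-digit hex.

Two's complement of -6113574243125709303 in 64 bits: 6113574243125709303 = 0x54D7C7620D7C49F7; invert → 0xAB28389DF283B608; add 1 → 0xAB28389DF283B609.
Split into bytes (most-significant first): AB 28 38 9D F2 83 B6 09.
Big-endian: lowest address holds the most-significant byte.
So the memory order matches the most-significant-first order: AB 28 38 9D F2 83 B6 09.

AB 28 38 9D F2 83 B6 09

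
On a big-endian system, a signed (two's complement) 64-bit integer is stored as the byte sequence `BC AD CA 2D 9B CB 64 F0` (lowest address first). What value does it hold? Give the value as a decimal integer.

Big-endian: lowest address holds the most-significant byte.
The bytes are already most-significant first: 0xBCADCA2D9BCB64F0.
Top bit is set, so as a signed 64-bit value this is 0xBCADCA2D9BCB64F0 − 2^64 = -4850998926372018960.

-4850998926372018960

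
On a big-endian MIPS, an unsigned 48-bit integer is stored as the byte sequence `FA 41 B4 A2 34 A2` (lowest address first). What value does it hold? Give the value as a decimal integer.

Big-endian stores the most-significant byte at the lowest address.
The bytes are already most-significant first: 0xFA41B4A234A2.
0xFA41B4A234A2 = 275160110347426.

275160110347426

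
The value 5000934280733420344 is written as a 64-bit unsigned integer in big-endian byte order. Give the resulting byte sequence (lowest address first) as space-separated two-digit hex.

5000934280733420344 in hexadecimal, padded to 64 bits, is 0x4566E33B74306B38.
Split into bytes (most-significant first): 45 66 E3 3B 74 30 6B 38.
Big-endian: lowest address holds the most-significant byte.
So the memory order matches the most-significant-first order: 45 66 E3 3B 74 30 6B 38.

45 66 E3 3B 74 30 6B 38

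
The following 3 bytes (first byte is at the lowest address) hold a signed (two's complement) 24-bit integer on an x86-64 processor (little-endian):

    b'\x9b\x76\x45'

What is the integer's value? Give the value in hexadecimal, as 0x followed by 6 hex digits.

0x45769B

In little-endian order the low byte comes first in memory.
Reassemble most-significant byte first: 45 76 9B → 0x45769B.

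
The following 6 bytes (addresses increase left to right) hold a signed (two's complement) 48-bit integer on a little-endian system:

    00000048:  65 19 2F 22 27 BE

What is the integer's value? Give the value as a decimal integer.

-72399690196635

Little-endian: lowest address holds the least-significant byte.
Reassemble most-significant byte first: BE 27 22 2F 19 65 → 0xBE27222F1965.
Top bit is set, so as a signed 48-bit value this is 0xBE27222F1965 − 2^48 = -72399690196635.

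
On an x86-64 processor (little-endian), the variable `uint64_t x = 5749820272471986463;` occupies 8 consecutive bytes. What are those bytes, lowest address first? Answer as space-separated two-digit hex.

5749820272471986463 in hexadecimal, padded to 64 bits, is 0x4FCB7712EF08511F.
Split into bytes (most-significant first): 4F CB 77 12 EF 08 51 1F.
In little-endian order the low byte comes first in memory.
So at ascending addresses the bytes are 1F 51 08 EF 12 77 CB 4F.

1F 51 08 EF 12 77 CB 4F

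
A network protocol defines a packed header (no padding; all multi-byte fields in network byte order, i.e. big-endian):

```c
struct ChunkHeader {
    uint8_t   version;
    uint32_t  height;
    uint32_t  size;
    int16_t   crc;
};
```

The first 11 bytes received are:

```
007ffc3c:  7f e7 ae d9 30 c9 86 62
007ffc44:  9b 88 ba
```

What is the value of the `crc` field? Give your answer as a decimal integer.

-30534

`crc` follows `version` (1 B), `height` (4 B), `size` (4 B), so it starts at offset 1 + 4 + 4 = 9 and occupies 2 bytes.
Bytes at offsets 9..10: 88 BA.
Big-endian stores the most-significant byte at the lowest address.
The bytes are already most-significant first: 0x88BA.
Top bit is set, so as a signed 16-bit value this is 0x88BA − 2^16 = -30534.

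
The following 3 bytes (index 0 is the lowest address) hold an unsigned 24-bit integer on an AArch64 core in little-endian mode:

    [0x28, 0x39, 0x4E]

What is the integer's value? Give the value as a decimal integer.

5126440

Little-endian: lowest address holds the least-significant byte.
Reassemble most-significant byte first: 4E 39 28 → 0x4E3928.
0x4E3928 = 5126440.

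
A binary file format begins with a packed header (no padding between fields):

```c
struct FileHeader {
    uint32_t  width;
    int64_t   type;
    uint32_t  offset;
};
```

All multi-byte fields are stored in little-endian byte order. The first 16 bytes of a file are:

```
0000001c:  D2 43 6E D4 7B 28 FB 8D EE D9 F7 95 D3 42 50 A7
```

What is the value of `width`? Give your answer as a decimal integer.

`width` is the first field, at byte offset 0, occupying 4 bytes.
Bytes at offsets 0..3: D2 43 6E D4.
Little-endian stores the least-significant byte at the lowest address.
Reassemble most-significant byte first: D4 6E 43 D2 → 0xD46E43D2.
0xD46E43D2 = 3563996114.

3563996114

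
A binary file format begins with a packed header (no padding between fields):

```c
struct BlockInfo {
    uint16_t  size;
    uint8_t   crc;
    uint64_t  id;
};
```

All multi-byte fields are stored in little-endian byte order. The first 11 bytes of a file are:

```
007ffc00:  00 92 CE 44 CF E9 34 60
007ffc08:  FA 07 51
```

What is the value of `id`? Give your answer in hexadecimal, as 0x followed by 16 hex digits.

`id` follows `size` (2 B), `crc` (1 B), so it starts at offset 2 + 1 = 3 and occupies 8 bytes.
Bytes at offsets 3..10: 44 CF E9 34 60 FA 07 51.
Little-endian stores the least-significant byte at the lowest address.
Reassemble most-significant byte first: 51 07 FA 60 34 E9 CF 44 → 0x5107FA6034E9CF44.

0x5107FA6034E9CF44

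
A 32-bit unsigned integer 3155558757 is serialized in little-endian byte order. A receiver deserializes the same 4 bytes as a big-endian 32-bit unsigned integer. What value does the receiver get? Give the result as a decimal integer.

1694570172

3155558757 in 32-bit hexadecimal is 0xBC160165.
Stored little-endian, the bytes at ascending addresses are 65 01 16 BC.
Read back as big-endian, the last byte is least significant, giving 0x650116BC.
0x650116BC = 1694570172.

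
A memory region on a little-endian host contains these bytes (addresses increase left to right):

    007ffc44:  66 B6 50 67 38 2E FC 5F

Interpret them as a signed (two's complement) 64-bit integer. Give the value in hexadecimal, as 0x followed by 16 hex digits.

In little-endian order the low byte comes first in memory.
Reassemble most-significant byte first: 5F FC 2E 38 67 50 B6 66 → 0x5FFC2E386750B666.

0x5FFC2E386750B666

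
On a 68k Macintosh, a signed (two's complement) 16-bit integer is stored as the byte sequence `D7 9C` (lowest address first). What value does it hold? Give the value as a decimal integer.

Big-endian: lowest address holds the most-significant byte.
The bytes are already most-significant first: 0xD79C.
Top bit is set, so as a signed 16-bit value this is 0xD79C − 2^16 = -10340.

-10340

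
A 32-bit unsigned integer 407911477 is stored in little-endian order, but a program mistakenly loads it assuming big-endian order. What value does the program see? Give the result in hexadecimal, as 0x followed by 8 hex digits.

407911477 in 32-bit hexadecimal is 0x18503C35.
Stored little-endian, the bytes at ascending addresses are 35 3C 50 18.
Read back as big-endian, the last byte is least significant, giving 0x353C5018.

0x353C5018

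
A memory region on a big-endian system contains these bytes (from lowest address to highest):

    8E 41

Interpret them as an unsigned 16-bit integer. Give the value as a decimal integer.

In big-endian order the high byte comes first in memory.
The bytes are already most-significant first: 0x8E41.
0x8E41 = 36417.

36417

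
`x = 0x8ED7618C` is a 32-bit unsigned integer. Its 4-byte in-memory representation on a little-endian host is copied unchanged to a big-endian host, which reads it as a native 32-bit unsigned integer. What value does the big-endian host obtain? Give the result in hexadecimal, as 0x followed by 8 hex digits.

0x8C61D78E

Stored little-endian, the bytes at ascending addresses are 8C 61 D7 8E.
Read back as big-endian, the last byte is least significant, giving 0x8C61D78E.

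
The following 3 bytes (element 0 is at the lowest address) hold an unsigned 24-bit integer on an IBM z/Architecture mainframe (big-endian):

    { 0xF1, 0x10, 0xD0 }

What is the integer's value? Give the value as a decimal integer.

Big-endian: lowest address holds the most-significant byte.
The bytes are already most-significant first: 0xF110D0.
0xF110D0 = 15798480.

15798480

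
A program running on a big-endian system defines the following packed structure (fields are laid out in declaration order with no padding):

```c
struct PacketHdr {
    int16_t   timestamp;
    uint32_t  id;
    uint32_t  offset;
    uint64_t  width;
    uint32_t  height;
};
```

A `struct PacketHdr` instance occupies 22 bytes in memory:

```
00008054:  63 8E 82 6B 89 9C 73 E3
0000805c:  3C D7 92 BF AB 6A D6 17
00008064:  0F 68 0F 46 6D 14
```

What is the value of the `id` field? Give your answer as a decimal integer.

2188085660

`id` follows `timestamp` (2 bytes), so it starts at byte offset 2 and occupies 4 bytes.
Bytes at offsets 2..5: 82 6B 89 9C.
In big-endian order the high byte comes first in memory.
The bytes are already most-significant first: 0x826B899C.
0x826B899C = 2188085660.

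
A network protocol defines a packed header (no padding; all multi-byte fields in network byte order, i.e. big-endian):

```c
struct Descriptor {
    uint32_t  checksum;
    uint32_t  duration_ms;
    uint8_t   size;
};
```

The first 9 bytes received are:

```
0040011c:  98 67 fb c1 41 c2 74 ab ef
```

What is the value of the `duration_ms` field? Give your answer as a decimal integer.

1103262891

`duration_ms` follows `checksum` (4 bytes), so it starts at byte offset 4 and occupies 4 bytes.
Bytes at offsets 4..7: 41 C2 74 AB.
In big-endian order the high byte comes first in memory.
The bytes are already most-significant first: 0x41C274AB.
0x41C274AB = 1103262891.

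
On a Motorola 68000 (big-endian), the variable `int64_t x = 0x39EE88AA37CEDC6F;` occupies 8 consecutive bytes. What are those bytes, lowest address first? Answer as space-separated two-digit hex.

Split into bytes (most-significant first): 39 EE 88 AA 37 CE DC 6F.
Big-endian stores the most-significant byte at the lowest address.
So the memory order matches the most-significant-first order: 39 EE 88 AA 37 CE DC 6F.

39 EE 88 AA 37 CE DC 6F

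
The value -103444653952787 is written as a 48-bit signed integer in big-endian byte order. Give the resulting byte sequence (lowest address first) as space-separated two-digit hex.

Two's complement of -103444653952787 in 48 bits: 103444653952787 = 0x5E1515DA4F13; invert → 0xA1EAEA25B0EC; add 1 → 0xA1EAEA25B0ED.
Split into bytes (most-significant first): A1 EA EA 25 B0 ED.
In big-endian order the high byte comes first in memory.
So the memory order matches the most-significant-first order: A1 EA EA 25 B0 ED.

A1 EA EA 25 B0 ED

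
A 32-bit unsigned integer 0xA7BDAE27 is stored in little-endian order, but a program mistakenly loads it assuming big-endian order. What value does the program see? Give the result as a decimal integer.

Stored little-endian, the bytes at ascending addresses are 27 AE BD A7.
Read back as big-endian, the last byte is least significant, giving 0x27AEBDA7.
0x27AEBDA7 = 665763239.

665763239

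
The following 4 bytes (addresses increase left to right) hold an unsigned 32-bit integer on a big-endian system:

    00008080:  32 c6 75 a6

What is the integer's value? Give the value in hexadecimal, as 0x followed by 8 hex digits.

In big-endian order the high byte comes first in memory.
The bytes are already most-significant first: 0x32C675A6.

0x32C675A6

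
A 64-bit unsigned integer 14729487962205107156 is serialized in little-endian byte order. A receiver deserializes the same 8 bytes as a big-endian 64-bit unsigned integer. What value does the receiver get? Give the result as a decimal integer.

15326770902052858316

14729487962205107156 in 64-bit hexadecimal is 0xCC69A742EEA0B3D4.
Stored little-endian, the bytes at ascending addresses are D4 B3 A0 EE 42 A7 69 CC.
Read back as big-endian, the last byte is least significant, giving 0xD4B3A0EE42A769CC.
0xD4B3A0EE42A769CC = 15326770902052858316.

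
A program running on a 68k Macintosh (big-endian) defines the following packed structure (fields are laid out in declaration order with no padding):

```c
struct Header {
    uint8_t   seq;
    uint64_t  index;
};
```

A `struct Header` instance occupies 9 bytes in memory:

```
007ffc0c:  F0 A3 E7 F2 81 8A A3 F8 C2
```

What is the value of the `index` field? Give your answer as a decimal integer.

11810675185993119938

`index` follows `seq` (1 byte), so it starts at byte offset 1 and occupies 8 bytes.
Bytes at offsets 1..8: A3 E7 F2 81 8A A3 F8 C2.
In big-endian order the high byte comes first in memory.
The bytes are already most-significant first: 0xA3E7F2818AA3F8C2.
0xA3E7F2818AA3F8C2 = 11810675185993119938.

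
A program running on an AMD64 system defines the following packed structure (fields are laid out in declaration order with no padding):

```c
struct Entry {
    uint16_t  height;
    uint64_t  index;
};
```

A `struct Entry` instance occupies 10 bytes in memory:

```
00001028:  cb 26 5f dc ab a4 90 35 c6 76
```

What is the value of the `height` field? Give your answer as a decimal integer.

`height` is the first field, at byte offset 0, occupying 2 bytes.
Bytes at offsets 0..1: CB 26.
Little-endian stores the least-significant byte at the lowest address.
Reassemble most-significant byte first: 26 CB → 0x26CB.
0x26CB = 9931.

9931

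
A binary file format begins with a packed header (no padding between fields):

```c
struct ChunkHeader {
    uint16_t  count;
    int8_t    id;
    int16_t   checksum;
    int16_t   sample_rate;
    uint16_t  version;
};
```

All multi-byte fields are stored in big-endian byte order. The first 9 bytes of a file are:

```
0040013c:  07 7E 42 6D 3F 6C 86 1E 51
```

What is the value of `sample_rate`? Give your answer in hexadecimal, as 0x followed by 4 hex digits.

`sample_rate` follows `count` (2 B), `id` (1 B), `checksum` (2 B), so it starts at offset 2 + 1 + 2 = 5 and occupies 2 bytes.
Bytes at offsets 5..6: 6C 86.
Big-endian stores the most-significant byte at the lowest address.
The bytes are already most-significant first: 0x6C86.

0x6C86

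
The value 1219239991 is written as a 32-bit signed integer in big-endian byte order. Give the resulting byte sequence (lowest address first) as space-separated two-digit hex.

1219239991 in hexadecimal, padded to 32 bits, is 0x48AC2037.
Split into bytes (most-significant first): 48 AC 20 37.
In big-endian order the high byte comes first in memory.
So the memory order matches the most-significant-first order: 48 AC 20 37.

48 AC 20 37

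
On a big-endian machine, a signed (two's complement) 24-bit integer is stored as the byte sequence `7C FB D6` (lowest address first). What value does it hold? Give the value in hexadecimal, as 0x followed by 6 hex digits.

0x7CFBD6

In big-endian order the high byte comes first in memory.
The bytes are already most-significant first: 0x7CFBD6.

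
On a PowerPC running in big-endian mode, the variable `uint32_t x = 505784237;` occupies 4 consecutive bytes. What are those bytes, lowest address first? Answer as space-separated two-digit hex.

505784237 in hexadecimal, padded to 32 bits, is 0x1E25A7AD.
Split into bytes (most-significant first): 1E 25 A7 AD.
In big-endian order the high byte comes first in memory.
So the memory order matches the most-significant-first order: 1E 25 A7 AD.

1E 25 A7 AD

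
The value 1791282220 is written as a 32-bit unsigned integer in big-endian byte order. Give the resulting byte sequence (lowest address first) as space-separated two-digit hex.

6A C4 CC 2C

1791282220 in hexadecimal, padded to 32 bits, is 0x6AC4CC2C.
Split into bytes (most-significant first): 6A C4 CC 2C.
In big-endian order the high byte comes first in memory.
So the memory order matches the most-significant-first order: 6A C4 CC 2C.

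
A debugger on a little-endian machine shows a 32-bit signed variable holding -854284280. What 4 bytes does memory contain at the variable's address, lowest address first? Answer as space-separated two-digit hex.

Two's complement of -854284280 in 32 bits: 854284280 = 0x32EB57F8; invert → 0xCD14A807; add 1 → 0xCD14A808.
Split into bytes (most-significant first): CD 14 A8 08.
Little-endian stores the least-significant byte at the lowest address.
So at ascending addresses the bytes are 08 A8 14 CD.

08 A8 14 CD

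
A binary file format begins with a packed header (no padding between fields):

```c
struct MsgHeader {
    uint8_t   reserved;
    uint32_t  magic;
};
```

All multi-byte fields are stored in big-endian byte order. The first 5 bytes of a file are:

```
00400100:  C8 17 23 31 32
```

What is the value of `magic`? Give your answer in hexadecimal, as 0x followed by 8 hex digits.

`magic` follows `reserved` (1 byte), so it starts at byte offset 1 and occupies 4 bytes.
Bytes at offsets 1..4: 17 23 31 32.
In big-endian order the high byte comes first in memory.
The bytes are already most-significant first: 0x17233132.

0x17233132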